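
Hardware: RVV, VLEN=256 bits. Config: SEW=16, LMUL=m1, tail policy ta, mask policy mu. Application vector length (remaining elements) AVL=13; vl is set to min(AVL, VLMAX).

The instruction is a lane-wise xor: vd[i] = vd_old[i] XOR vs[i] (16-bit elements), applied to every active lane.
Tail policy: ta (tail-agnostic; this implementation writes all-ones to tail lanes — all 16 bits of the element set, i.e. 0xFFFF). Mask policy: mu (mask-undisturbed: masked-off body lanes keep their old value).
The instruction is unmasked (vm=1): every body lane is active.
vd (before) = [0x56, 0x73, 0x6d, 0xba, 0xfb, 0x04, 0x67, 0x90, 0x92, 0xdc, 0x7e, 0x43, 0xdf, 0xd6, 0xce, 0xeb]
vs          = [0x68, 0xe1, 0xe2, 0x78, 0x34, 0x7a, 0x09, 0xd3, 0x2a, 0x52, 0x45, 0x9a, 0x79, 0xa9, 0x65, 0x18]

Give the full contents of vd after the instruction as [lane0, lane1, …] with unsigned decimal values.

lanes per group: 256·1/16 = 16
AVL=13 ≤ VLMAX=16, so vl = 13
[0] xor(0x56,0x68) = 0x3e
[1] xor(0x73,0xe1) = 0x92
[2] xor(0x6d,0xe2) = 0x8f
[3] xor(0xba,0x78) = 0xc2
[4] xor(0xfb,0x34) = 0xcf
[5] xor(0x04,0x7a) = 0x7e
[6] xor(0x67,0x09) = 0x6e
[7] xor(0x90,0xd3) = 0x43
[8] xor(0x92,0x2a) = 0xb8
[9] xor(0xdc,0x52) = 0x8e
[10] xor(0x7e,0x45) = 0x3b
[11] xor(0x43,0x9a) = 0xd9
[12] xor(0xdf,0x79) = 0xa6
[13] tail/ones = 0xffff
[14] tail/ones = 0xffff
[15] tail/ones = 0xffff

vd = [62, 146, 143, 194, 207, 126, 110, 67, 184, 142, 59, 217, 166, 65535, 65535, 65535]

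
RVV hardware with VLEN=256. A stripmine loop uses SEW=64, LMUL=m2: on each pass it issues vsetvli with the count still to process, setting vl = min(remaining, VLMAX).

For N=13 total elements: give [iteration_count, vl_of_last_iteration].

lanes per group: 256·2/64 = 8
iterations = ceil(13/8) = 2; final-pass vl = 5

[iterations, last_vl] = [2, 5]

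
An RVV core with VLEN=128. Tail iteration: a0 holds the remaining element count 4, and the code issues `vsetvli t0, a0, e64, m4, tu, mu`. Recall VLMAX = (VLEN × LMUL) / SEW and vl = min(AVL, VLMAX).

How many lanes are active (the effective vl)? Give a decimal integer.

vl = 4

lanes per group: 128·4/64 = 8
AVL=4 ≤ VLMAX=8, so vl = 4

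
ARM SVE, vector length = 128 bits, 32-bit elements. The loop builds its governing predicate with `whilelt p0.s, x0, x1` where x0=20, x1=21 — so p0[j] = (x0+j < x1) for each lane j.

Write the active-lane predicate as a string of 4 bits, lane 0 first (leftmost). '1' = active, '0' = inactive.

register lanes = 128/32 = 4
active while 20+j < 21, i.e. j ∈ [0,1) capped at 4 ⇒ 1
bits (lane 0 leftmost): 1000

predicate = 1000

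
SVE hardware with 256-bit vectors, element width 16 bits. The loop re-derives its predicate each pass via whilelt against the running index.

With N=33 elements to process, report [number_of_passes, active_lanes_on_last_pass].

[iterations, last_vl] = [3, 1]

register lanes = 256/16 = 16
iterations = ceil(33/16) = 3; final-pass vl = 1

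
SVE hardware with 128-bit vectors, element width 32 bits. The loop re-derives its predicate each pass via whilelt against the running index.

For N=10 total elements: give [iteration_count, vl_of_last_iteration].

[iterations, last_vl] = [3, 2]

128-bit reg / 32-bit elem → 4 lanes
iterations = ceil(10/4) = 3; final-pass vl = 2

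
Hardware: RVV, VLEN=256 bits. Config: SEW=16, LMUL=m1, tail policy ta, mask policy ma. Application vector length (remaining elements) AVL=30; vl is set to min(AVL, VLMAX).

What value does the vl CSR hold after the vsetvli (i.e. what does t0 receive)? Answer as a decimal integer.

vl = 16

lanes per group: 256·1/16 = 16
vl ← min(30, 16) = 16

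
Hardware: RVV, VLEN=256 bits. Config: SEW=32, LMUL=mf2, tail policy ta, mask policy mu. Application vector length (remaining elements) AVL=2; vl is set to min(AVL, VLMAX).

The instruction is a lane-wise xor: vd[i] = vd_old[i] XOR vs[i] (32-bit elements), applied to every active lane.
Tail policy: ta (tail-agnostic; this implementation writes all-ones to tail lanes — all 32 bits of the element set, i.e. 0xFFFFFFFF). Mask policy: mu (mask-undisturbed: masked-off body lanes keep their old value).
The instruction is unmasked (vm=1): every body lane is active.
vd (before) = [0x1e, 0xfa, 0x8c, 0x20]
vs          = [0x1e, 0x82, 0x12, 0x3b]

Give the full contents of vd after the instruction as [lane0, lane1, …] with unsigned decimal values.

lanes per group: 256·1/2/32 = 4
vl = min(AVL, VLMAX) = min(2, 4) = 2
[0] xor(0x1e,0x1e) = 0x00
[1] xor(0xfa,0x82) = 0x78
[2] tail/ones = 0xffffffff
[3] tail/ones = 0xffffffff

vd = [0, 120, 4294967295, 4294967295]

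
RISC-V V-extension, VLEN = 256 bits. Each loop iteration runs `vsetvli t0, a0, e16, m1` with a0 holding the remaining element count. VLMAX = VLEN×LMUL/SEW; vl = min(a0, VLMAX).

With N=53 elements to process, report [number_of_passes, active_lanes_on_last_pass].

VLMAX = VLEN×LMUL/SEW = 256×1/16 = 16
53 elements at 16/iter → 4 passes, remainder 5 on the last

[iterations, last_vl] = [4, 5]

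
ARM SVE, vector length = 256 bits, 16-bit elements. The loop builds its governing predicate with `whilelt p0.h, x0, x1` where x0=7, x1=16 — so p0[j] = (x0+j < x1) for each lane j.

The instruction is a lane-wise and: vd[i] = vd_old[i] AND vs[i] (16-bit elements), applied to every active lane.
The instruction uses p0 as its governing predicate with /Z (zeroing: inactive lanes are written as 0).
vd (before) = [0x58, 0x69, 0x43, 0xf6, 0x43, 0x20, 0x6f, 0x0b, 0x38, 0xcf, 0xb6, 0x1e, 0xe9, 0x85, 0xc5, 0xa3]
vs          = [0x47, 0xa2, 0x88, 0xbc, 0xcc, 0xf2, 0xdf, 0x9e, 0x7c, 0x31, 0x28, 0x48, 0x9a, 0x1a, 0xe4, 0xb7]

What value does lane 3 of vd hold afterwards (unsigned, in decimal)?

vd[3] = 180

register lanes = 256/16 = 16
p0[j] = (7+j < 16); true for j=0..8 → 9 lanes set
  i=0: and(0x58,0x47) → 64
  i=1: and(0x69,0xa2) → 32
  i=2: and(0x43,0x88) → 0
  i=3: and(0xf6,0xbc) → 180
  i=4: and(0x43,0xcc) → 64
  i=5: and(0x20,0xf2) → 32
  i=6: and(0x6f,0xdf) → 79
  i=7: and(0x0b,0x9e) → 10
  i=8: and(0x38,0x7c) → 56
  i=9: tail/zero → 0
  i=10: tail/zero → 0
  i=11: tail/zero → 0
  i=12: tail/zero → 0
  i=13: tail/zero → 0
  i=14: tail/zero → 0
  i=15: tail/zero → 0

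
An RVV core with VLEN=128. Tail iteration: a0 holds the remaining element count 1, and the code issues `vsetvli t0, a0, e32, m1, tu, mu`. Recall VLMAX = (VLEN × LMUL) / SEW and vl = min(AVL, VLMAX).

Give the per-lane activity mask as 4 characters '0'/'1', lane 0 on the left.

predicate = 1000

lanes per group: 128·1/32 = 4
vl = min(AVL, VLMAX) = min(1, 4) = 1
bits (lane 0 leftmost): 1000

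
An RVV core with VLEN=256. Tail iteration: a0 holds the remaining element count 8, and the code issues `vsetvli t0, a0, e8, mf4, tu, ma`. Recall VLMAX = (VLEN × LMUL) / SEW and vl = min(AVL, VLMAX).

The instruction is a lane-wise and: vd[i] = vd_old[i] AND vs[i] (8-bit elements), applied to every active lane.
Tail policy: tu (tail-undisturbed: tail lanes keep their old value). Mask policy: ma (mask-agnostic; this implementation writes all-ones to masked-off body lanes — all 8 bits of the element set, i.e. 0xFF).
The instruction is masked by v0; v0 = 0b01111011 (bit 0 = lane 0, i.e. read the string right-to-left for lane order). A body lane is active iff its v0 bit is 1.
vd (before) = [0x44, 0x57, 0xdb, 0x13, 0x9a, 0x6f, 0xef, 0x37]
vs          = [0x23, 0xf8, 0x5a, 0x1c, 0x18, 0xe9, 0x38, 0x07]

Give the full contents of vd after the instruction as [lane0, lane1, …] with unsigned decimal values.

vd = [0, 80, 255, 16, 24, 105, 40, 255]

VLMAX = (256 × 1/4) / 8 = 8 lanes
AVL=8 ≤ VLMAX=8, so vl = 8
  i=0: and(0x44,0x23) → 0
  i=1: and(0x57,0xf8) → 80
  i=2: mask-off/ones → 255
  i=3: and(0x13,0x1c) → 16
  i=4: and(0x9a,0x18) → 24
  i=5: and(0x6f,0xe9) → 105
  i=6: and(0xef,0x38) → 40
  i=7: mask-off/ones → 255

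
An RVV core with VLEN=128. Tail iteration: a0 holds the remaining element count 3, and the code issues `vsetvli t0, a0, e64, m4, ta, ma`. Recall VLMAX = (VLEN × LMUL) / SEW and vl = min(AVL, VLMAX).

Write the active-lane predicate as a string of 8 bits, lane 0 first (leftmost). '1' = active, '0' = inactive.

predicate = 11100000

lanes per group: 128·4/64 = 8
vl = min(AVL, VLMAX) = min(3, 8) = 3
bits (lane 0 leftmost): 11100000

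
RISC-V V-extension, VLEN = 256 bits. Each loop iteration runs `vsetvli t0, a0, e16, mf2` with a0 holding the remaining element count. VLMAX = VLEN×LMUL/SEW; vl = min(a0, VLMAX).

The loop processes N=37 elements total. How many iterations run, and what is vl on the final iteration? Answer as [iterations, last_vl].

VLMAX = VLEN×LMUL/SEW = 256×1/2/16 = 8
iterations = ceil(37/8) = 5; final-pass vl = 5

[iterations, last_vl] = [5, 5]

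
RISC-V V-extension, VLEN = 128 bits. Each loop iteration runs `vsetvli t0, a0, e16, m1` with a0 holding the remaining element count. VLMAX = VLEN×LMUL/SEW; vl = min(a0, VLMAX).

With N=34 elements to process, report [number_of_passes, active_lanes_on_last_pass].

lanes per group: 128·1/16 = 8
N=34: ⌈34/8⌉ = 5 iters; last vl = 34 − 4×8 = 2

[iterations, last_vl] = [5, 2]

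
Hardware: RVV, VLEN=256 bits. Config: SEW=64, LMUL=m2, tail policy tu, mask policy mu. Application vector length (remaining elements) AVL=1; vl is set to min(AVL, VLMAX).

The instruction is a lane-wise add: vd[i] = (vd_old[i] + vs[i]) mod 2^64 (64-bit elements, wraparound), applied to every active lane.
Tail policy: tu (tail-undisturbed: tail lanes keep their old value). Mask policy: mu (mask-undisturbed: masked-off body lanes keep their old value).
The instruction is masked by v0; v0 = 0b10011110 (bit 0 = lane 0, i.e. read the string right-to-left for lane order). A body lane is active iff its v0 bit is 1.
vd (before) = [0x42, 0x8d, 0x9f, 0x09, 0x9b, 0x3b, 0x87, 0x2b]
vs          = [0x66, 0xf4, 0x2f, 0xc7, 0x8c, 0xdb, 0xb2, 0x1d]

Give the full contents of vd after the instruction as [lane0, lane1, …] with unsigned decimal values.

vd = [66, 141, 159, 9, 155, 59, 135, 43]

VLMAX = (256 × 2) / 64 = 8 lanes
vl = min(AVL, VLMAX) = min(1, 8) = 1
lane  0: mask-off/keep ⇒ 0x42
lane  1: tail/keep ⇒ 0x8d
lane  2: tail/keep ⇒ 0x9f
lane  3: tail/keep ⇒ 0x09
lane  4: tail/keep ⇒ 0x9b
lane  5: tail/keep ⇒ 0x3b
lane  6: tail/keep ⇒ 0x87
lane  7: tail/keep ⇒ 0x2b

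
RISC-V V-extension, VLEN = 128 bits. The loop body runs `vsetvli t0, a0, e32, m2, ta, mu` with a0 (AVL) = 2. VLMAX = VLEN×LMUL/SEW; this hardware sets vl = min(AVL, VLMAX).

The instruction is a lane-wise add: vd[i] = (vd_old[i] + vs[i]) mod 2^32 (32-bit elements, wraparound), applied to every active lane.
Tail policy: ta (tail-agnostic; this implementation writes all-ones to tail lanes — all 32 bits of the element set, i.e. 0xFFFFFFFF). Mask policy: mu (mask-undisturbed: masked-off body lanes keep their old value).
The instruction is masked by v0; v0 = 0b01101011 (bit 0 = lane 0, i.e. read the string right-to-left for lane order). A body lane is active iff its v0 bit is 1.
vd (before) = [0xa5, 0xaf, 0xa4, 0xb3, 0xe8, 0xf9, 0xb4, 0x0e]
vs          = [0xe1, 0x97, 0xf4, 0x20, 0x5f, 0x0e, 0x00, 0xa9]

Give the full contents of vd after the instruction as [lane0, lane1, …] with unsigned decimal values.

vd = [390, 326, 4294967295, 4294967295, 4294967295, 4294967295, 4294967295, 4294967295]

VLMAX = VLEN×LMUL/SEW = 128×2/32 = 8
vl ← min(2, 8) = 2
lane  0: add(0xa5,0xe1) ⇒ 0x186
lane  1: add(0xaf,0x97) ⇒ 0x146
lane  2: tail/ones ⇒ 0xffffffff
lane  3: tail/ones ⇒ 0xffffffff
lane  4: tail/ones ⇒ 0xffffffff
lane  5: tail/ones ⇒ 0xffffffff
lane  6: tail/ones ⇒ 0xffffffff
lane  7: tail/ones ⇒ 0xffffffff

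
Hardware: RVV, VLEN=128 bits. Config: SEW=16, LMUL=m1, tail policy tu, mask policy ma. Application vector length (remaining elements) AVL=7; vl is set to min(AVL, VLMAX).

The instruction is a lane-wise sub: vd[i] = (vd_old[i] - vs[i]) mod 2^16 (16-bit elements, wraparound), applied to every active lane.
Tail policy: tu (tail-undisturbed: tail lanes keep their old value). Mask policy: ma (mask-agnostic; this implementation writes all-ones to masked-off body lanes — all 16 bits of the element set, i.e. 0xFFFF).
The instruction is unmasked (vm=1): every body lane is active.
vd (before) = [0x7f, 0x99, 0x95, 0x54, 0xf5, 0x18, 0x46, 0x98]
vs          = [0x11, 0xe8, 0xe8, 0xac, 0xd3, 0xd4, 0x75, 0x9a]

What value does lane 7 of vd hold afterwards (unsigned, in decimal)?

VLMAX = VLEN×LMUL/SEW = 128×1/16 = 8
vl ← min(7, 8) = 7
  i=0: sub(0x7f,0x11) → 110
  i=1: sub(0x99,0xe8) → 65457
  i=2: sub(0x95,0xe8) → 65453
  i=3: sub(0x54,0xac) → 65448
  i=4: sub(0xf5,0xd3) → 34
  i=5: sub(0x18,0xd4) → 65348
  i=6: sub(0x46,0x75) → 65489
  i=7: tail/keep → 152

vd[7] = 152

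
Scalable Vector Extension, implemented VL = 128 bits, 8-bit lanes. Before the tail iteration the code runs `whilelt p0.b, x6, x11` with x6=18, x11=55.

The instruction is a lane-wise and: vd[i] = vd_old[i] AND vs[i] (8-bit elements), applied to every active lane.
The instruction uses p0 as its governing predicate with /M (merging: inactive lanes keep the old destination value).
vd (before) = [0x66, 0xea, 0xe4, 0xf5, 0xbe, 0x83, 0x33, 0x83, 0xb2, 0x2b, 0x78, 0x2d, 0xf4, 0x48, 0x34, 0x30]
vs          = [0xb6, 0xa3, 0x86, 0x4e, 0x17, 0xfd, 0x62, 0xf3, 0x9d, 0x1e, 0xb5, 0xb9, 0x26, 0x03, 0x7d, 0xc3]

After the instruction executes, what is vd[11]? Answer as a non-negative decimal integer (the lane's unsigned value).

vd[11] = 41

register lanes = 128/8 = 16
whilelt: lane j active iff 18+j < 55 → j < 37 → 16 active
[0] and(0x66,0xb6) = 0x26
[1] and(0xea,0xa3) = 0xa2
[2] and(0xe4,0x86) = 0x84
[3] and(0xf5,0x4e) = 0x44
[4] and(0xbe,0x17) = 0x16
[5] and(0x83,0xfd) = 0x81
[6] and(0x33,0x62) = 0x22
[7] and(0x83,0xf3) = 0x83
[8] and(0xb2,0x9d) = 0x90
[9] and(0x2b,0x1e) = 0x0a
[10] and(0x78,0xb5) = 0x30
[11] and(0x2d,0xb9) = 0x29
[12] and(0xf4,0x26) = 0x24
[13] and(0x48,0x03) = 0x00
[14] and(0x34,0x7d) = 0x34
[15] and(0x30,0xc3) = 0x00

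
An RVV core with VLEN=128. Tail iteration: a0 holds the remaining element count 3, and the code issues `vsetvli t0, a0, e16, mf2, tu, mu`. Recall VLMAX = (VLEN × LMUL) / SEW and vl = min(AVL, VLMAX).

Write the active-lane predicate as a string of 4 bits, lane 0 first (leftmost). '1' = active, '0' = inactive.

lanes per group: 128·1/2/16 = 4
vl ← min(3, 4) = 3
bits (lane 0 leftmost): 1110

predicate = 1110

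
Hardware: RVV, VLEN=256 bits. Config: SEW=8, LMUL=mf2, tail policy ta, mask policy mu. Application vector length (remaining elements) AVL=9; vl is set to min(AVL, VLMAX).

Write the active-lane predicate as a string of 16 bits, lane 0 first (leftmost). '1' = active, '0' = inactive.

predicate = 1111111110000000

VLMAX = (256 × 1/2) / 8 = 16 lanes
AVL=9 ≤ VLMAX=16, so vl = 9
bits (lane 0 leftmost): 1111111110000000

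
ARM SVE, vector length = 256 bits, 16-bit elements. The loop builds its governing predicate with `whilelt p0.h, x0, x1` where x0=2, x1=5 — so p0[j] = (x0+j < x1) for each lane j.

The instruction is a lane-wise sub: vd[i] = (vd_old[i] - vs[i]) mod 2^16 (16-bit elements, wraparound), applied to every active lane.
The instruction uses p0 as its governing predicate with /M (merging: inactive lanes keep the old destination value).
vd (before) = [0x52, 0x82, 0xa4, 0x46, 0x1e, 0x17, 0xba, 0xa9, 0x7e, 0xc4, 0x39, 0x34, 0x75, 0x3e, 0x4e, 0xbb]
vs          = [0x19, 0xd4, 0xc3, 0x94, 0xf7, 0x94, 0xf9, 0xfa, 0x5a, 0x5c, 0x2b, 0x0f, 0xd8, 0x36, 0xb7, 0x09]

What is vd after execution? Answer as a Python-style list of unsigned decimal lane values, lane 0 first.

register lanes = 256/16 = 16
active while 2+j < 5, i.e. j ∈ [0,3) capped at 16 ⇒ 3
vd[0] sub(0x52,0x19) -> 0x39
vd[1] sub(0x82,0xd4) -> 0xffae
vd[2] sub(0xa4,0xc3) -> 0xffe1
vd[3] tail/keep -> 0x46
vd[4] tail/keep -> 0x1e
vd[5] tail/keep -> 0x17
vd[6] tail/keep -> 0xba
vd[7] tail/keep -> 0xa9
vd[8] tail/keep -> 0x7e
vd[9] tail/keep -> 0xc4
vd[10] tail/keep -> 0x39
vd[11] tail/keep -> 0x34
vd[12] tail/keep -> 0x75
vd[13] tail/keep -> 0x3e
vd[14] tail/keep -> 0x4e
vd[15] tail/keep -> 0xbb

vd = [57, 65454, 65505, 70, 30, 23, 186, 169, 126, 196, 57, 52, 117, 62, 78, 187]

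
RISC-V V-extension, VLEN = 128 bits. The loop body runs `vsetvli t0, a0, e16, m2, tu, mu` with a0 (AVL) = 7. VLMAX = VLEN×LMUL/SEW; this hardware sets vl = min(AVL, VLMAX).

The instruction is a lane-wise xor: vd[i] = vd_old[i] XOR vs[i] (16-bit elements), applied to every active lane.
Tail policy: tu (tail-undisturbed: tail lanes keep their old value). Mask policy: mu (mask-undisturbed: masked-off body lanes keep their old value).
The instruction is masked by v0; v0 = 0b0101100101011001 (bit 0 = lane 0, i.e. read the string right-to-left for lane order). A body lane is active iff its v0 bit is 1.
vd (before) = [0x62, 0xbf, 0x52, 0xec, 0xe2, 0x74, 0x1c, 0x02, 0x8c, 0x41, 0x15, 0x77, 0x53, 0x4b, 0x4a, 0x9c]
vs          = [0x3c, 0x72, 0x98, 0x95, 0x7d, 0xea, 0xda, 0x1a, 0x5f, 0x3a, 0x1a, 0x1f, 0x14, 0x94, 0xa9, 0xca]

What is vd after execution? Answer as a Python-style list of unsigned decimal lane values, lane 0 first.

vd = [94, 191, 82, 121, 159, 116, 198, 2, 140, 65, 21, 119, 83, 75, 74, 156]

VLMAX = VLEN×LMUL/SEW = 128×2/16 = 16
vl ← min(7, 16) = 7
  i=0: xor(0x62,0x3c) → 94
  i=1: mask-off/keep → 191
  i=2: mask-off/keep → 82
  i=3: xor(0xec,0x95) → 121
  i=4: xor(0xe2,0x7d) → 159
  i=5: mask-off/keep → 116
  i=6: xor(0x1c,0xda) → 198
  i=7: tail/keep → 2
  i=8: tail/keep → 140
  i=9: tail/keep → 65
  i=10: tail/keep → 21
  i=11: tail/keep → 119
  i=12: tail/keep → 83
  i=13: tail/keep → 75
  i=14: tail/keep → 74
  i=15: tail/keep → 156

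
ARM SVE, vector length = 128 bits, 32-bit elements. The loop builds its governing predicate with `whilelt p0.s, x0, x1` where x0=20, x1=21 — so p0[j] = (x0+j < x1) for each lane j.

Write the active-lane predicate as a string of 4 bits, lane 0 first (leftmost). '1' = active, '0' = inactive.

128-bit reg / 32-bit elem → 4 lanes
active while 20+j < 21, i.e. j ∈ [0,1) capped at 4 ⇒ 1
bits (lane 0 leftmost): 1000

predicate = 1000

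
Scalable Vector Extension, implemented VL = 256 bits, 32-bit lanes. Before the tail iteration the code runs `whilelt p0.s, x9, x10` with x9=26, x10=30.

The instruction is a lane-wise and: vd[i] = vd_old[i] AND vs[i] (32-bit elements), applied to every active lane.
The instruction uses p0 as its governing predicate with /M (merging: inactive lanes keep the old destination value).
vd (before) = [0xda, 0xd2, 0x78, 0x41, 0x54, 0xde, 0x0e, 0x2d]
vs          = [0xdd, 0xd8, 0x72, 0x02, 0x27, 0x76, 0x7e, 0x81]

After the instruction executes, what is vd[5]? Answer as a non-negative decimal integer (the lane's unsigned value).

register lanes = 256/32 = 8
p0[j] = (26+j < 30); true for j=0..3 → 4 lanes set
  i=0: and(0xda,0xdd) → 216
  i=1: and(0xd2,0xd8) → 208
  i=2: and(0x78,0x72) → 112
  i=3: and(0x41,0x02) → 0
  i=4: tail/keep → 84
  i=5: tail/keep → 222
  i=6: tail/keep → 14
  i=7: tail/keep → 45

vd[5] = 222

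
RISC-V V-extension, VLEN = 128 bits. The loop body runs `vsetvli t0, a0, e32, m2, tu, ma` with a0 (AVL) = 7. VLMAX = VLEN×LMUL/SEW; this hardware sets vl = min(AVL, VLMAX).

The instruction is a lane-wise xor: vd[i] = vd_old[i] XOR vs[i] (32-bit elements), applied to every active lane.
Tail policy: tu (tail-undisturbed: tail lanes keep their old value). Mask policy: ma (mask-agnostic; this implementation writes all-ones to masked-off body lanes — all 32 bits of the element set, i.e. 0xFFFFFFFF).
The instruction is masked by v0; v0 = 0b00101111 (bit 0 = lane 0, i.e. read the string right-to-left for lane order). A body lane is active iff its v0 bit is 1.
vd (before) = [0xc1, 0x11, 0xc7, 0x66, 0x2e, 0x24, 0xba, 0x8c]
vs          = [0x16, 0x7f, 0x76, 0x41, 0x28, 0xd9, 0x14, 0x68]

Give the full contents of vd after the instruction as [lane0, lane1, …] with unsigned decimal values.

lanes per group: 128·2/32 = 8
vl ← min(7, 8) = 7
  i=0: xor(0xc1,0x16) → 215
  i=1: xor(0x11,0x7f) → 110
  i=2: xor(0xc7,0x76) → 177
  i=3: xor(0x66,0x41) → 39
  i=4: mask-off/ones → 4294967295
  i=5: xor(0x24,0xd9) → 253
  i=6: mask-off/ones → 4294967295
  i=7: tail/keep → 140

vd = [215, 110, 177, 39, 4294967295, 253, 4294967295, 140]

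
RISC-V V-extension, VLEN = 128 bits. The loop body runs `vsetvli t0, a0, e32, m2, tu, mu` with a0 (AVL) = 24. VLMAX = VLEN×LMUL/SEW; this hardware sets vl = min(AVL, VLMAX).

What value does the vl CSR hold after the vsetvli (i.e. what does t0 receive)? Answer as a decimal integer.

vl = 8

lanes per group: 128·2/32 = 8
vl ← min(24, 8) = 8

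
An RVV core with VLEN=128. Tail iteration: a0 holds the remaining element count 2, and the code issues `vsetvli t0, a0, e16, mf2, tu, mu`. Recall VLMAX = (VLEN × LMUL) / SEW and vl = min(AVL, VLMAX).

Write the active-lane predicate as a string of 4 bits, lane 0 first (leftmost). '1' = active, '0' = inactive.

VLMAX = (128 × 1/2) / 16 = 4 lanes
vl ← min(2, 4) = 2
bits (lane 0 leftmost): 1100

predicate = 1100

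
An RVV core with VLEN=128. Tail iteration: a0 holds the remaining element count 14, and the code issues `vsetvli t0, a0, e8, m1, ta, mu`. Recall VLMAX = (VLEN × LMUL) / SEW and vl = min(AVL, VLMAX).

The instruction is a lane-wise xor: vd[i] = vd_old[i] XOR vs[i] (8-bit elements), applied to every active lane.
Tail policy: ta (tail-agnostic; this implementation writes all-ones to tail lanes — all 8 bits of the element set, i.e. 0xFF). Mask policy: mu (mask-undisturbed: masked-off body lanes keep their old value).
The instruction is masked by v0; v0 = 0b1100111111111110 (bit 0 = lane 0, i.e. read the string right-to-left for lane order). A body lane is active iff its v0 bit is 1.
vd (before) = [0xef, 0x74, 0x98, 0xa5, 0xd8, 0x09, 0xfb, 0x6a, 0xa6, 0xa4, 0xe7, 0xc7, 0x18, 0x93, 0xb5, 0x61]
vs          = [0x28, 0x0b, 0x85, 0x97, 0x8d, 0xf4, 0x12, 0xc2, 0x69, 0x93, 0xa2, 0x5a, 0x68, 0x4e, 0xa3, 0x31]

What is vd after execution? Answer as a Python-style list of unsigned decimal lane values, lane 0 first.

vd = [239, 127, 29, 50, 85, 253, 233, 168, 207, 55, 69, 157, 24, 147, 255, 255]

lanes per group: 128·1/8 = 16
vl ← min(14, 16) = 14
vd[0] mask-off/keep -> 0xef
vd[1] xor(0x74,0x0b) -> 0x7f
vd[2] xor(0x98,0x85) -> 0x1d
vd[3] xor(0xa5,0x97) -> 0x32
vd[4] xor(0xd8,0x8d) -> 0x55
vd[5] xor(0x09,0xf4) -> 0xfd
vd[6] xor(0xfb,0x12) -> 0xe9
vd[7] xor(0x6a,0xc2) -> 0xa8
vd[8] xor(0xa6,0x69) -> 0xcf
vd[9] xor(0xa4,0x93) -> 0x37
vd[10] xor(0xe7,0xa2) -> 0x45
vd[11] xor(0xc7,0x5a) -> 0x9d
vd[12] mask-off/keep -> 0x18
vd[13] mask-off/keep -> 0x93
vd[14] tail/ones -> 0xff
vd[15] tail/ones -> 0xff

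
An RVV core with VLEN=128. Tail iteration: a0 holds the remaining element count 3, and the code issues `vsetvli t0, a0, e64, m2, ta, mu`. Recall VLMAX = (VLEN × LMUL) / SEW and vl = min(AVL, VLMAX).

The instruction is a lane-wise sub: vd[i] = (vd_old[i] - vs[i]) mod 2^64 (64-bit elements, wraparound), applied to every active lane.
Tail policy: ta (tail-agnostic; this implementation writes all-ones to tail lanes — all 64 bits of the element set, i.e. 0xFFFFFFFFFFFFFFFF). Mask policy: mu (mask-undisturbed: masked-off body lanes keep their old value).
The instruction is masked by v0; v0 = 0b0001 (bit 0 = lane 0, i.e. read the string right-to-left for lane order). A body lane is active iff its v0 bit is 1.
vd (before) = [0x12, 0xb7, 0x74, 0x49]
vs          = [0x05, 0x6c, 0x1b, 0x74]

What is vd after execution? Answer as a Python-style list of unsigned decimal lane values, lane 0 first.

lanes per group: 128·2/64 = 4
vl ← min(3, 4) = 3
[0] sub(0x12,0x05) = 0x0d
[1] mask-off/keep = 0xb7
[2] mask-off/keep = 0x74
[3] tail/ones = 0xffffffffffffffff

vd = [13, 183, 116, 18446744073709551615]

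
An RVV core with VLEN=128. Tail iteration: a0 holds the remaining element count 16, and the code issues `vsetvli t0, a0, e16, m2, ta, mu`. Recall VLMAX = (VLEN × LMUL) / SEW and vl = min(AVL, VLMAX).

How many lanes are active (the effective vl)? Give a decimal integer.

VLMAX = VLEN×LMUL/SEW = 128×2/16 = 16
vl ← min(16, 16) = 16

vl = 16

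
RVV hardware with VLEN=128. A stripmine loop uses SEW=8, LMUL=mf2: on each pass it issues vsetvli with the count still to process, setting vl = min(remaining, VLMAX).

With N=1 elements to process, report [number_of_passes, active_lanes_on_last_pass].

[iterations, last_vl] = [1, 1]

VLMAX = VLEN×LMUL/SEW = 128×1/2/8 = 8
iterations = ceil(1/8) = 1; final-pass vl = 1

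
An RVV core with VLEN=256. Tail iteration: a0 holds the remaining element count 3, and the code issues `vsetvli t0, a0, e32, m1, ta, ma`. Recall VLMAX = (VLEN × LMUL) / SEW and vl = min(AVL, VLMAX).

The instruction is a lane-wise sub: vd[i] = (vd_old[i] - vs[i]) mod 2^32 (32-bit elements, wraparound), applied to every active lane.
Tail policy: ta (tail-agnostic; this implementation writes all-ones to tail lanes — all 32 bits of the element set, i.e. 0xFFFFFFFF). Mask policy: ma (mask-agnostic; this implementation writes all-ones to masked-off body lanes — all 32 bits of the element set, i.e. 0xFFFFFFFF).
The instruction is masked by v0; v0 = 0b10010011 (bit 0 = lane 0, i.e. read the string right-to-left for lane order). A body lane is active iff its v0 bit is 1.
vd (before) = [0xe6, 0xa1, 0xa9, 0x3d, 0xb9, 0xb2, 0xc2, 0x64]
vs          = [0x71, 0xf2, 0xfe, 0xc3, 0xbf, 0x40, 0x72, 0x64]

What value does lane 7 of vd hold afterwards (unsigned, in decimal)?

lanes per group: 256·1/32 = 8
vl ← min(3, 8) = 3
vd[0] sub(0xe6,0x71) -> 0x75
vd[1] sub(0xa1,0xf2) -> 0xffffffaf
vd[2] mask-off/ones -> 0xffffffff
vd[3] tail/ones -> 0xffffffff
vd[4] tail/ones -> 0xffffffff
vd[5] tail/ones -> 0xffffffff
vd[6] tail/ones -> 0xffffffff
vd[7] tail/ones -> 0xffffffff

vd[7] = 4294967295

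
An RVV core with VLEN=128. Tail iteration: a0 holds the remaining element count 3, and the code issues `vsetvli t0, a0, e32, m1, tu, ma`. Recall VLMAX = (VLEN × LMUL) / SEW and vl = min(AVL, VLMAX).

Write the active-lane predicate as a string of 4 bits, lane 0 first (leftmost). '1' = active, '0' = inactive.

predicate = 1110

VLMAX = VLEN×LMUL/SEW = 128×1/32 = 4
vl = min(AVL, VLMAX) = min(3, 4) = 3
bits (lane 0 leftmost): 1110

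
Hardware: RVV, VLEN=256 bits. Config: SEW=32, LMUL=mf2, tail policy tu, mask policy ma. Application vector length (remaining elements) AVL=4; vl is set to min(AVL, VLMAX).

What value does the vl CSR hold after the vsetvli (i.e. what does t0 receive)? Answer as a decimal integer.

VLMAX = (256 × 1/2) / 32 = 4 lanes
vl ← min(4, 4) = 4

vl = 4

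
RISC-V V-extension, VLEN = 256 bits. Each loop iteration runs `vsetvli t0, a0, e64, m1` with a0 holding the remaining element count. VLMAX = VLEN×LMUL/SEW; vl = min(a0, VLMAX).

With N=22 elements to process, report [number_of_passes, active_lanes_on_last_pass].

VLMAX = VLEN×LMUL/SEW = 256×1/64 = 4
22 elements at 4/iter → 6 passes, remainder 2 on the last

[iterations, last_vl] = [6, 2]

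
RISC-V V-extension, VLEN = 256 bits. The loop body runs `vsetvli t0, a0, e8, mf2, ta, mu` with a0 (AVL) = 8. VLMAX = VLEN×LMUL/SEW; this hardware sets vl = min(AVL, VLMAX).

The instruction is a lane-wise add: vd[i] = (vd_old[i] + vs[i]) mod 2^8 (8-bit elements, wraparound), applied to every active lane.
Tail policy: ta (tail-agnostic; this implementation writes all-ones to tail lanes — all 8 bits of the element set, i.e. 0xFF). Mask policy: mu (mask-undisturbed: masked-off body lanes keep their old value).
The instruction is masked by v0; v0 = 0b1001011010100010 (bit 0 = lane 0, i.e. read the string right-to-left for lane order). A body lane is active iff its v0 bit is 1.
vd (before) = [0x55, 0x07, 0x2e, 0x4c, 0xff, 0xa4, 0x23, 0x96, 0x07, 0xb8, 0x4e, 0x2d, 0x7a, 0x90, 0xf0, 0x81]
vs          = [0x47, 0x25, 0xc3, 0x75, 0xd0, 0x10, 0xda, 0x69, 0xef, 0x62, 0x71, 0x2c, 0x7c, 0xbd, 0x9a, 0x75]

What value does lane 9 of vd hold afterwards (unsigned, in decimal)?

VLMAX = (256 × 1/2) / 8 = 16 lanes
AVL=8 ≤ VLMAX=16, so vl = 8
vd[0] mask-off/keep -> 0x55
vd[1] add(0x07,0x25) -> 0x2c
vd[2] mask-off/keep -> 0x2e
vd[3] mask-off/keep -> 0x4c
vd[4] mask-off/keep -> 0xff
vd[5] add(0xa4,0x10) -> 0xb4
vd[6] mask-off/keep -> 0x23
vd[7] add(0x96,0x69) -> 0xff
vd[8] tail/ones -> 0xff
vd[9] tail/ones -> 0xff
vd[10] tail/ones -> 0xff
vd[11] tail/ones -> 0xff
vd[12] tail/ones -> 0xff
vd[13] tail/ones -> 0xff
vd[14] tail/ones -> 0xff
vd[15] tail/ones -> 0xff

vd[9] = 255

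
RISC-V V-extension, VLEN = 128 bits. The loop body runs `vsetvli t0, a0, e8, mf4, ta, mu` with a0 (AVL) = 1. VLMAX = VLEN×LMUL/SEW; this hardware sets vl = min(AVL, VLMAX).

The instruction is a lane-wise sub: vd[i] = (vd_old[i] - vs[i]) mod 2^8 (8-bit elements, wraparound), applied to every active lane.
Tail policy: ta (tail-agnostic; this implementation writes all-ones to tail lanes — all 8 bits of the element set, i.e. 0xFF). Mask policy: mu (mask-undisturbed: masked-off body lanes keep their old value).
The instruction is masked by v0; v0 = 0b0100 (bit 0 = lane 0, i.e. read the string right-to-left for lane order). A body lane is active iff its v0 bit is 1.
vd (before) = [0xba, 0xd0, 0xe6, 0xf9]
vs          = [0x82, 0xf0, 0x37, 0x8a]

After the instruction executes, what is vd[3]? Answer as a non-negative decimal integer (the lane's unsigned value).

vd[3] = 255

VLMAX = (128 × 1/4) / 8 = 4 lanes
vl = min(AVL, VLMAX) = min(1, 4) = 1
[0] mask-off/keep = 0xba
[1] tail/ones = 0xff
[2] tail/ones = 0xff
[3] tail/ones = 0xff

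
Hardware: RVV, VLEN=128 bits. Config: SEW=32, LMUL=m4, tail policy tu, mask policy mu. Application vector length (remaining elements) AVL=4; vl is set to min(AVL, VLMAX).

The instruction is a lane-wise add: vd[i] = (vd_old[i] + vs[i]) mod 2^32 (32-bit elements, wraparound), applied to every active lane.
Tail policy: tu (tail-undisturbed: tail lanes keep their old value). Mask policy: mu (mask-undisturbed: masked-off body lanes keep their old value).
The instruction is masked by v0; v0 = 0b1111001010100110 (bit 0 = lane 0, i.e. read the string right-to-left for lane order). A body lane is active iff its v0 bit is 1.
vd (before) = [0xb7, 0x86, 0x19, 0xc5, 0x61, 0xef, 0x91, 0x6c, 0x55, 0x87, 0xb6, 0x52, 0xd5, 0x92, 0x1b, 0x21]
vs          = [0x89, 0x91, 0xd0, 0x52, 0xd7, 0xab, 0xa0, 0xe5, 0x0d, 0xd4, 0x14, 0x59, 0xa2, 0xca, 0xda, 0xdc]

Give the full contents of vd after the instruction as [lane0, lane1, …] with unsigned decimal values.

vd = [183, 279, 233, 197, 97, 239, 145, 108, 85, 135, 182, 82, 213, 146, 27, 33]

lanes per group: 128·4/32 = 16
vl ← min(4, 16) = 4
vd[0] mask-off/keep -> 0xb7
vd[1] add(0x86,0x91) -> 0x117
vd[2] add(0x19,0xd0) -> 0xe9
vd[3] mask-off/keep -> 0xc5
vd[4] tail/keep -> 0x61
vd[5] tail/keep -> 0xef
vd[6] tail/keep -> 0x91
vd[7] tail/keep -> 0x6c
vd[8] tail/keep -> 0x55
vd[9] tail/keep -> 0x87
vd[10] tail/keep -> 0xb6
vd[11] tail/keep -> 0x52
vd[12] tail/keep -> 0xd5
vd[13] tail/keep -> 0x92
vd[14] tail/keep -> 0x1b
vd[15] tail/keep -> 0x21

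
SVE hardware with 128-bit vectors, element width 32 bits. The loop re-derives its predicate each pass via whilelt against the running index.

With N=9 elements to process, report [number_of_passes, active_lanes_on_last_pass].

lane count: 128 div 32 = 4
N=9: ⌈9/4⌉ = 3 iters; last vl = 9 − 2×4 = 1

[iterations, last_vl] = [3, 1]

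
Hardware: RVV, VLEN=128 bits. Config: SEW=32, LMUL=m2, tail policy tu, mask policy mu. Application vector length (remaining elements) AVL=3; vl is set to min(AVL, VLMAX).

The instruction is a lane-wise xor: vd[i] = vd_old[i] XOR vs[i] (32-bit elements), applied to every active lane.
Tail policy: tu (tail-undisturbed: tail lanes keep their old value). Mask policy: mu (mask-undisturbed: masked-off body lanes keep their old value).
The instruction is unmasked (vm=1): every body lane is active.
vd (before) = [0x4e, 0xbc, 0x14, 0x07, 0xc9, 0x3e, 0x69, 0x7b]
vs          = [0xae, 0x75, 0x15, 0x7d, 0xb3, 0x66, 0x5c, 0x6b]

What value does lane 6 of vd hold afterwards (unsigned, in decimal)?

vd[6] = 105

lanes per group: 128·2/32 = 8
vl ← min(3, 8) = 3
vd[0] xor(0x4e,0xae) -> 0xe0
vd[1] xor(0xbc,0x75) -> 0xc9
vd[2] xor(0x14,0x15) -> 0x01
vd[3] tail/keep -> 0x07
vd[4] tail/keep -> 0xc9
vd[5] tail/keep -> 0x3e
vd[6] tail/keep -> 0x69
vd[7] tail/keep -> 0x7b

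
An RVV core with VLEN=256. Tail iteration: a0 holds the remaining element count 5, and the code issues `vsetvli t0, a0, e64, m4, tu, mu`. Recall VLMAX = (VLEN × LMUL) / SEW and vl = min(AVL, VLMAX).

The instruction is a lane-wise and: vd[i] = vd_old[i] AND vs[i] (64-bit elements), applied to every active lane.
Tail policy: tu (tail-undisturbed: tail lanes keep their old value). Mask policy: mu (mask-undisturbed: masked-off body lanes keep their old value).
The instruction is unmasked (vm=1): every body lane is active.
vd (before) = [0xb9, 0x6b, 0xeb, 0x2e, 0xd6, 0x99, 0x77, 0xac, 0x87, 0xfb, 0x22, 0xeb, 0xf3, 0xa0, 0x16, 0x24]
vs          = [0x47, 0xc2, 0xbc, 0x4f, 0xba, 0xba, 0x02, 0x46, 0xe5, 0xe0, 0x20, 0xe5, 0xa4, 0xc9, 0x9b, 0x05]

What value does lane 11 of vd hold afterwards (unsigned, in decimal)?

lanes per group: 256·4/64 = 16
AVL=5 ≤ VLMAX=16, so vl = 5
vd[0] and(0xb9,0x47) -> 0x01
vd[1] and(0x6b,0xc2) -> 0x42
vd[2] and(0xeb,0xbc) -> 0xa8
vd[3] and(0x2e,0x4f) -> 0x0e
vd[4] and(0xd6,0xba) -> 0x92
vd[5] tail/keep -> 0x99
vd[6] tail/keep -> 0x77
vd[7] tail/keep -> 0xac
vd[8] tail/keep -> 0x87
vd[9] tail/keep -> 0xfb
vd[10] tail/keep -> 0x22
vd[11] tail/keep -> 0xeb
vd[12] tail/keep -> 0xf3
vd[13] tail/keep -> 0xa0
vd[14] tail/keep -> 0x16
vd[15] tail/keep -> 0x24

vd[11] = 235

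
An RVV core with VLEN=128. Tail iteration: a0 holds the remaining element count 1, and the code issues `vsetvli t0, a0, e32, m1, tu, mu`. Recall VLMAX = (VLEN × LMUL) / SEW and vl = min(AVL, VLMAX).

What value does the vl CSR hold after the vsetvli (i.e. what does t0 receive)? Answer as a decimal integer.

vl = 1

lanes per group: 128·1/32 = 4
AVL=1 ≤ VLMAX=4, so vl = 1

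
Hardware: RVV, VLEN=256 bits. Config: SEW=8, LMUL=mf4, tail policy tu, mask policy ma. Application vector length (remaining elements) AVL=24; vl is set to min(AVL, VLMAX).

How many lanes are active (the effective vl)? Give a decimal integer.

vl = 8

VLMAX = VLEN×LMUL/SEW = 256×1/4/8 = 8
vl ← min(24, 8) = 8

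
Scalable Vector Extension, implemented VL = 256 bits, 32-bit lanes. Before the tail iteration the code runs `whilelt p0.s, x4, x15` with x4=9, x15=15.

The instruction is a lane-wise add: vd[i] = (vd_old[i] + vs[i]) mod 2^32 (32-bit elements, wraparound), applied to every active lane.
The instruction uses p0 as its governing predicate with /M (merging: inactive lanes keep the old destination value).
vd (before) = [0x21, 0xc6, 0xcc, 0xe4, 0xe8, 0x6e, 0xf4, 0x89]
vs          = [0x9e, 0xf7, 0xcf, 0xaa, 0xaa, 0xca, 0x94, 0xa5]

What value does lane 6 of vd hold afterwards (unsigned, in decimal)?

256-bit reg / 32-bit elem → 8 lanes
active while 9+j < 15, i.e. j ∈ [0,6) capped at 8 ⇒ 6
[0] add(0x21,0x9e) = 0xbf
[1] add(0xc6,0xf7) = 0x1bd
[2] add(0xcc,0xcf) = 0x19b
[3] add(0xe4,0xaa) = 0x18e
[4] add(0xe8,0xaa) = 0x192
[5] add(0x6e,0xca) = 0x138
[6] tail/keep = 0xf4
[7] tail/keep = 0x89

vd[6] = 244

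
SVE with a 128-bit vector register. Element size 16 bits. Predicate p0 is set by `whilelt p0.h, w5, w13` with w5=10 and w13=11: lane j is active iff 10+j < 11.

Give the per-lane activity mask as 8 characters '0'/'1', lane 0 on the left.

predicate = 10000000

register lanes = 128/16 = 8
active while 10+j < 11, i.e. j ∈ [0,1) capped at 8 ⇒ 1
bits (lane 0 leftmost): 10000000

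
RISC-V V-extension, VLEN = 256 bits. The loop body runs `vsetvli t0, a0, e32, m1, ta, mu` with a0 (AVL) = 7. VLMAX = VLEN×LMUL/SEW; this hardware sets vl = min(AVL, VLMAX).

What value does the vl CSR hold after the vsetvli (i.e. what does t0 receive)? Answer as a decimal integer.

vl = 7

lanes per group: 256·1/32 = 8
vl ← min(7, 8) = 7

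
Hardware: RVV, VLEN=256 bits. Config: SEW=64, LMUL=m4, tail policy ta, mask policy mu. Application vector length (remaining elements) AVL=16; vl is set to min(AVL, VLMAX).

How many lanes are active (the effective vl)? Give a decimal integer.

vl = 16

lanes per group: 256·4/64 = 16
AVL=16 ≤ VLMAX=16, so vl = 16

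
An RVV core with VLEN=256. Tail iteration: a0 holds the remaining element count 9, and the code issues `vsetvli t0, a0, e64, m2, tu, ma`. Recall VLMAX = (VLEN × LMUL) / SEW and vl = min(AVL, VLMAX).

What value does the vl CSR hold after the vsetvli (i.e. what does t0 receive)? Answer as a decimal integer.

vl = 8

lanes per group: 256·2/64 = 8
AVL=9 > VLMAX=8, so vl = 8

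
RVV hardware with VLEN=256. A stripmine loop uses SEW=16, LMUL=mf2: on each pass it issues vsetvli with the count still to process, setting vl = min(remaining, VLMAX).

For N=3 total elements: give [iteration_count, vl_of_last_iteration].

VLMAX = VLEN×LMUL/SEW = 256×1/2/16 = 8
3 elements at 8/iter → 1 passes, remainder 3 on the last

[iterations, last_vl] = [1, 3]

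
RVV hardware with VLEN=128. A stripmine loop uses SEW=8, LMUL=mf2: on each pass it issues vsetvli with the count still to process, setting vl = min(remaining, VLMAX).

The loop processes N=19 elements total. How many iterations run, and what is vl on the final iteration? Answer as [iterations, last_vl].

VLMAX = (128 × 1/2) / 8 = 8 lanes
iterations = ceil(19/8) = 3; final-pass vl = 3

[iterations, last_vl] = [3, 3]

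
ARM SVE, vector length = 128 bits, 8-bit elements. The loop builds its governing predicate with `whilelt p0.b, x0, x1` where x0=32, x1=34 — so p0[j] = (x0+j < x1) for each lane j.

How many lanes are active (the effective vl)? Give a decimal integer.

vl = 2

register lanes = 128/8 = 16
active while 32+j < 34, i.e. j ∈ [0,2) capped at 16 ⇒ 2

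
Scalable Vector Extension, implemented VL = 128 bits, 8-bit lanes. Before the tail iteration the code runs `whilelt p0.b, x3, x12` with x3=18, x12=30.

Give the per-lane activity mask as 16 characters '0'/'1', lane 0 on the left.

128-bit reg / 8-bit elem → 16 lanes
active while 18+j < 30, i.e. j ∈ [0,12) capped at 16 ⇒ 12
bits (lane 0 leftmost): 1111111111110000

predicate = 1111111111110000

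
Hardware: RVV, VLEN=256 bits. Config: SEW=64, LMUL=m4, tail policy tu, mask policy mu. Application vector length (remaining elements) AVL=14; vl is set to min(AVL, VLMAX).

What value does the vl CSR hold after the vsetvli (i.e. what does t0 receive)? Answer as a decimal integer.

vl = 14

VLMAX = VLEN×LMUL/SEW = 256×4/64 = 16
vl ← min(14, 16) = 14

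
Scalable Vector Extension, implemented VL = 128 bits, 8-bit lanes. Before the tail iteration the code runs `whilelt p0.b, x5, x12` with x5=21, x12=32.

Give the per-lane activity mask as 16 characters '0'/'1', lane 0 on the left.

predicate = 1111111111100000

128-bit reg / 8-bit elem → 16 lanes
active while 21+j < 32, i.e. j ∈ [0,11) capped at 16 ⇒ 11
bits (lane 0 leftmost): 1111111111100000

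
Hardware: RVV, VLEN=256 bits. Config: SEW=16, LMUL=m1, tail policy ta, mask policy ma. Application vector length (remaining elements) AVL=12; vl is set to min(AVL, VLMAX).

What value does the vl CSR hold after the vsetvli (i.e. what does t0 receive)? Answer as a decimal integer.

vl = 12

VLMAX = VLEN×LMUL/SEW = 256×1/16 = 16
vl ← min(12, 16) = 12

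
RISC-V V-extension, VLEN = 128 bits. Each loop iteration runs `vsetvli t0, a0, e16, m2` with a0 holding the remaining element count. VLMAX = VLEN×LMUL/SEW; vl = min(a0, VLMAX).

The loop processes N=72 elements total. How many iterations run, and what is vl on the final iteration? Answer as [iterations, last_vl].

VLMAX = VLEN×LMUL/SEW = 128×2/16 = 16
iterations = ceil(72/16) = 5; final-pass vl = 8

[iterations, last_vl] = [5, 8]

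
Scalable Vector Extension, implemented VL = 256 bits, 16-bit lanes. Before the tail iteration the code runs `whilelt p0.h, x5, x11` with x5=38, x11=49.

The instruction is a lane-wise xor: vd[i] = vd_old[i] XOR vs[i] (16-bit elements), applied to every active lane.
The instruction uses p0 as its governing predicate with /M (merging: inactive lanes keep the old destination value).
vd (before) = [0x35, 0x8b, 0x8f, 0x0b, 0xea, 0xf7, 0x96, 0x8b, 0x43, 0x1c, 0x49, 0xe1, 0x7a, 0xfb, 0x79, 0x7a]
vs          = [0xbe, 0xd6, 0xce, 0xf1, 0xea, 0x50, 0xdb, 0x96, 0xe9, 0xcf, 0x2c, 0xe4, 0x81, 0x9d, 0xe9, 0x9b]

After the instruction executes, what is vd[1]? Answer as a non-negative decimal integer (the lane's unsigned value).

vd[1] = 93

256-bit reg / 16-bit elem → 16 lanes
whilelt: lane j active iff 38+j < 49 → j < 11 → 11 active
lane  0: xor(0x35,0xbe) ⇒ 0x8b
lane  1: xor(0x8b,0xd6) ⇒ 0x5d
lane  2: xor(0x8f,0xce) ⇒ 0x41
lane  3: xor(0x0b,0xf1) ⇒ 0xfa
lane  4: xor(0xea,0xea) ⇒ 0x00
lane  5: xor(0xf7,0x50) ⇒ 0xa7
lane  6: xor(0x96,0xdb) ⇒ 0x4d
lane  7: xor(0x8b,0x96) ⇒ 0x1d
lane  8: xor(0x43,0xe9) ⇒ 0xaa
lane  9: xor(0x1c,0xcf) ⇒ 0xd3
lane 10: xor(0x49,0x2c) ⇒ 0x65
lane 11: tail/keep ⇒ 0xe1
lane 12: tail/keep ⇒ 0x7a
lane 13: tail/keep ⇒ 0xfb
lane 14: tail/keep ⇒ 0x79
lane 15: tail/keep ⇒ 0x7a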